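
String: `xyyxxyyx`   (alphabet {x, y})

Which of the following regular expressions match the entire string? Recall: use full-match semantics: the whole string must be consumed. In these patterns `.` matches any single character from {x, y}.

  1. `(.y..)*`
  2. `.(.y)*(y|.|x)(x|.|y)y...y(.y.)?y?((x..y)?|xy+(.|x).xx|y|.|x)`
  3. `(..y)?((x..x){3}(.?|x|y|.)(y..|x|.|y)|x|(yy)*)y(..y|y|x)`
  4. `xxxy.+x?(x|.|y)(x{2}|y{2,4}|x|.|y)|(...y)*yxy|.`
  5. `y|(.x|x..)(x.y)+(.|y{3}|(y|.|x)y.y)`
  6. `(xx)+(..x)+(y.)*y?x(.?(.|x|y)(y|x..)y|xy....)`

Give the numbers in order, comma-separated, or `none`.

1 → match
2 → no match
3 → no match
4 → no match
5 → no match
6 → no match — must start with `xx`

1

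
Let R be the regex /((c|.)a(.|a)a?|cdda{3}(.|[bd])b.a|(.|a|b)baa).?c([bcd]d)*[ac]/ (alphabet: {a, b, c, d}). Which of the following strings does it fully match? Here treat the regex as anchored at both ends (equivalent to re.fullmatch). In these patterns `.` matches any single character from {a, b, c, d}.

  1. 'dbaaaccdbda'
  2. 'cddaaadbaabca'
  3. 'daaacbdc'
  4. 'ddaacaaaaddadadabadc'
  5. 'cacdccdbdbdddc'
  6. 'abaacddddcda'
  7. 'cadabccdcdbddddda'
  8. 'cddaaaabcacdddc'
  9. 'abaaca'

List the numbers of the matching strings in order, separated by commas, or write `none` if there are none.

1 → match
2 → match
3 → match
4 → no match
5 → match
6 → match
7 → match
8 → no match
9 → match

1, 2, 3, 5, 6, 7, 9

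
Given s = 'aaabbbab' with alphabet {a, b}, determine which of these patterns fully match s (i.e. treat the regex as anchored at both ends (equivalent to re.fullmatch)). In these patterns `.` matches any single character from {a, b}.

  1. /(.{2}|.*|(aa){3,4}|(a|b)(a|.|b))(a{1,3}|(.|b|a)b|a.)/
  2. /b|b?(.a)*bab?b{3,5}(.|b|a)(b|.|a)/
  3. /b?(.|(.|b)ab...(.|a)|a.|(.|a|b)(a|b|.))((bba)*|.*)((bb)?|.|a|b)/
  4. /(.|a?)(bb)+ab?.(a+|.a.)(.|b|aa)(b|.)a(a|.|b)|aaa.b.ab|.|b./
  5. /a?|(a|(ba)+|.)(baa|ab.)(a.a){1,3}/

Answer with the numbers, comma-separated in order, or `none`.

1 → match
2 → no match
3 → match
4 → match
5 → no match

1, 3, 4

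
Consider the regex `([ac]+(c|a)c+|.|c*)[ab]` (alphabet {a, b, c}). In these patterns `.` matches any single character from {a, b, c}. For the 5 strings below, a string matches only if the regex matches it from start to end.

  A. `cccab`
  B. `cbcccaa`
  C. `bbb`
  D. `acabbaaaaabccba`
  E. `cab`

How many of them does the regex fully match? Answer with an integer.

A → no match
B → no match
C → no match
D → no match
E → no match
Total matched: 0

0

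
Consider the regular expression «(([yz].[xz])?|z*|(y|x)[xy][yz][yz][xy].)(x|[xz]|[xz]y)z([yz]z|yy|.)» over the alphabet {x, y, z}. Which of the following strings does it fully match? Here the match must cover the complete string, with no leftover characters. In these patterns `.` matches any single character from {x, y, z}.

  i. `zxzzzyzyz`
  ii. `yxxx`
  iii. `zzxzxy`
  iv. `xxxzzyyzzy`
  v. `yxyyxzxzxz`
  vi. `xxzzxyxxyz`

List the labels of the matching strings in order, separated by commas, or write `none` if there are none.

i → no match
ii → no match
iii → no match
iv → no match
v → no match
vi → no match

none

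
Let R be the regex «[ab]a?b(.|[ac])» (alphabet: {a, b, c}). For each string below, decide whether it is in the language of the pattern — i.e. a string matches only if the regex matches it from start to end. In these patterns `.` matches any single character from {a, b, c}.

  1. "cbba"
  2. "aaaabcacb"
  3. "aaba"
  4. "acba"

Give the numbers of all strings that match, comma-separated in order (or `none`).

1. "cbba" → no match
2. "aaaabcacb" → no match
3. "aaba" → match
4. "acba" → no match

3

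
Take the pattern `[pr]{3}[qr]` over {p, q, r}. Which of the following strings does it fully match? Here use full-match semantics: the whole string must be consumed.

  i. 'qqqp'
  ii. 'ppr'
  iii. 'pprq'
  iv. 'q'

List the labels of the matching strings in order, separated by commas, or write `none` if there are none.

i → no match
ii → no match
iii → match
iv → no match

iii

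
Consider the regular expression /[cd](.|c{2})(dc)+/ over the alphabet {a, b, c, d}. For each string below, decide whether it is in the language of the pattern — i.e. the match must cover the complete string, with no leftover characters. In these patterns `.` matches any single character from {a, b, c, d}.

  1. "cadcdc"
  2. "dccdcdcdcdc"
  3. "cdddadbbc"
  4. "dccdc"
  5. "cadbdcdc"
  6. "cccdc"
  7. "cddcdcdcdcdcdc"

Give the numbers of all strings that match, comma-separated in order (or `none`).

1, 2, 4, 6, 7

1. "cadcdc" → match
2. "dccdcdcdcdc" → match
3. "cdddadbbc" → no match — must end with "dc"
4. "dccdc" → match
5. "cadbdcdc" → no match
6. "cccdc" → match
7 → match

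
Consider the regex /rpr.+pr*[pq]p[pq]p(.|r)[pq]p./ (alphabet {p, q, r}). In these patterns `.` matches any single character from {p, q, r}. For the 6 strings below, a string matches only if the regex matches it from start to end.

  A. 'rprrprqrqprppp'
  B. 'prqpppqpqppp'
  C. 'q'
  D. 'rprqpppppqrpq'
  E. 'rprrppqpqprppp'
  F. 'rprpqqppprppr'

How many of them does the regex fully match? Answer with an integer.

A → no match
B. 'prqpppqpqppp' → no match — must start with 'rpr'
C. 'q' → no match — must start with 'rpr'
D → no match
E → match
F → no match
Total matched: 1

1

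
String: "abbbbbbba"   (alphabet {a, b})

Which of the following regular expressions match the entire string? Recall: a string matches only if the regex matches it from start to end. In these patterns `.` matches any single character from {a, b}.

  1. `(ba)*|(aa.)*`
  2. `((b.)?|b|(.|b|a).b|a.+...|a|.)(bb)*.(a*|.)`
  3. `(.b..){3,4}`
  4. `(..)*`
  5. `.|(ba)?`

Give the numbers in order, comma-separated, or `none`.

2

1 → no match
2 → match
3 → no match
4 → no match
5 → no match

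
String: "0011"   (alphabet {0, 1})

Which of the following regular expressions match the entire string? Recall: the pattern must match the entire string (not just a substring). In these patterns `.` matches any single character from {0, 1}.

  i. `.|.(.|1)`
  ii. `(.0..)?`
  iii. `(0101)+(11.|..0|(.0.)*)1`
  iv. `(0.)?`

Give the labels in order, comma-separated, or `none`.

ii

i → no match
ii → match
iii → no match — must start with "0101"
iv → no match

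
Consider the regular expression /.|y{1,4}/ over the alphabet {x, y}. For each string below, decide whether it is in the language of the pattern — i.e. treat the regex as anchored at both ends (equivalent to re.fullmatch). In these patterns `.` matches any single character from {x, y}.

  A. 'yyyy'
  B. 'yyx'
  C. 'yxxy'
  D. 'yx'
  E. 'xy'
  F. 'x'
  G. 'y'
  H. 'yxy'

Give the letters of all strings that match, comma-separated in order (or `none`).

A → match
B → no match
C → no match
D → no match
E → no match
F → match
G → match
H → no match

A, F, G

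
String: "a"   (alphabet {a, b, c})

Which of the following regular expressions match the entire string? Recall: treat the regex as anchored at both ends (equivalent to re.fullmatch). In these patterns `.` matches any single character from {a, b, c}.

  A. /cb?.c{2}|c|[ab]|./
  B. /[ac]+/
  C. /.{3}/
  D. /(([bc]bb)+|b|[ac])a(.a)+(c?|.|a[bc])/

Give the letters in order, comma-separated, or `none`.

A, B

A → match
B → match
C → no match
D → no match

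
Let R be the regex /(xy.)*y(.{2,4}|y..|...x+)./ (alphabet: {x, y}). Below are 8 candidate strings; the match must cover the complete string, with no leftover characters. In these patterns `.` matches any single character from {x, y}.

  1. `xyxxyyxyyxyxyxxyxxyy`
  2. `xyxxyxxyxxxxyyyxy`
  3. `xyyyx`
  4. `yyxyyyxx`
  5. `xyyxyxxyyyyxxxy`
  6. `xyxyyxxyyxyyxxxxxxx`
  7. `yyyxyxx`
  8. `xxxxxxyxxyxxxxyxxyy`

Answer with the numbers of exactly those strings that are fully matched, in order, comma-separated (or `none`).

1 → no match
2 → no match
3 → no match
4 → no match
5 → match
6 → no match
7 → no match
8 → no match

5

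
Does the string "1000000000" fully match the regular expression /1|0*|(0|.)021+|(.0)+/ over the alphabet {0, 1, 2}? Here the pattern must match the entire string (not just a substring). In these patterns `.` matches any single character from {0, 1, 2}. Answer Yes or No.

Yes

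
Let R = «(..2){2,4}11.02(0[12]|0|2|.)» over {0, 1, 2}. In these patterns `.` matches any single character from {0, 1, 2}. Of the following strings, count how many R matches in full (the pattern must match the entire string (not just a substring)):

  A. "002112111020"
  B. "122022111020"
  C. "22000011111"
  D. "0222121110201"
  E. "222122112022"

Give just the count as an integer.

A → match
B → match
C → no match
D → match
E → match
Total matched: 4

4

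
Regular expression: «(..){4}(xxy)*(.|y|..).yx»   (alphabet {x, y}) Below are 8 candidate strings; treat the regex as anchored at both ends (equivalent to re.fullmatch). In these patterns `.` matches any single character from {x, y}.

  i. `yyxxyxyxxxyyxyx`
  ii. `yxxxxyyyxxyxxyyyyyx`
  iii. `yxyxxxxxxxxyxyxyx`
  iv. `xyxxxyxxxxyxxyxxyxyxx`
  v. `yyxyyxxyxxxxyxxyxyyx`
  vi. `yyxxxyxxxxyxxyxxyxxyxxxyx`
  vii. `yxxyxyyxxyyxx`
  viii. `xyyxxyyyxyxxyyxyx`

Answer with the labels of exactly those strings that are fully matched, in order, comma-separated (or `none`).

i → match
ii → match
iii → no match
iv → no match — must end with `yx`
v → no match
vi → match
vii → no match — must end with `yx`
viii → no match

i, ii, vi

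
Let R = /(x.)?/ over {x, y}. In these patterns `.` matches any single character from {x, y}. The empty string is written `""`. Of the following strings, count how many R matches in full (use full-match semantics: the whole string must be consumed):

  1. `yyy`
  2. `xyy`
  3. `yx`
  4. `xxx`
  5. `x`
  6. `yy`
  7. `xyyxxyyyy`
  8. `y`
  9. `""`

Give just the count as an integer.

1

1. `yyy` → no match
2. `xyy` → no match
3. `yx` → no match
4. `xxx` → no match
5. `x` → no match
6. `yy` → no match
7. `xyyxxyyyy` → no match
8. `y` → no match
9. `""` → match
Total matched: 1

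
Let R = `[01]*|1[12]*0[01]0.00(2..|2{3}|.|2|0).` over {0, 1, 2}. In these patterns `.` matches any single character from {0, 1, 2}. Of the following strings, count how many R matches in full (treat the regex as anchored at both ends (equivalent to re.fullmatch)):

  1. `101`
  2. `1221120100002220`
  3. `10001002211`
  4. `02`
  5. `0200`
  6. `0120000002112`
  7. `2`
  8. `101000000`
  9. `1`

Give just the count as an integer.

1. `101` → match
2 → match
3. `10001002211` → match
4. `02` → no match
5. `0200` → no match
6 → no match
7. `2` → no match
8. `101000000` → match
9. `1` → match
Total matched: 5

5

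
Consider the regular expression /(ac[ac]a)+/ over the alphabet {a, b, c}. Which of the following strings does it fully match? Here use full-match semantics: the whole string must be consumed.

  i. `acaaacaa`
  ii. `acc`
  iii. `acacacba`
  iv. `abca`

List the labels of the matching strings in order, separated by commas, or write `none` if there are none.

i → match
ii → no match — must end with `a`
iii → no match
iv → no match — must start with `ac`

i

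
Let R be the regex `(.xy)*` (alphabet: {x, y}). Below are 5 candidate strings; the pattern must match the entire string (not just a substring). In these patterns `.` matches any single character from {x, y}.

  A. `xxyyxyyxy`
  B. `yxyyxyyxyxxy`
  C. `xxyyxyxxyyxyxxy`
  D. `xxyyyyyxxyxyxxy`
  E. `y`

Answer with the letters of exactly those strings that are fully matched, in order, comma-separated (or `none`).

A → match
B → match
C → match
D → no match
E → no match

A, B, C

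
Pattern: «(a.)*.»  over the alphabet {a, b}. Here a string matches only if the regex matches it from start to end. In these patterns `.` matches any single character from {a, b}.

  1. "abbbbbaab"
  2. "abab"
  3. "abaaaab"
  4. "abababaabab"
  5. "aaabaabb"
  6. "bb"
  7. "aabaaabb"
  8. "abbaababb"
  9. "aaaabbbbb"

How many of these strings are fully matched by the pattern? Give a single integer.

1 → no match
2 → no match
3 → match
4 → no match
5 → no match
6 → no match
7 → no match
8 → no match
9 → no match
Total matched: 1

1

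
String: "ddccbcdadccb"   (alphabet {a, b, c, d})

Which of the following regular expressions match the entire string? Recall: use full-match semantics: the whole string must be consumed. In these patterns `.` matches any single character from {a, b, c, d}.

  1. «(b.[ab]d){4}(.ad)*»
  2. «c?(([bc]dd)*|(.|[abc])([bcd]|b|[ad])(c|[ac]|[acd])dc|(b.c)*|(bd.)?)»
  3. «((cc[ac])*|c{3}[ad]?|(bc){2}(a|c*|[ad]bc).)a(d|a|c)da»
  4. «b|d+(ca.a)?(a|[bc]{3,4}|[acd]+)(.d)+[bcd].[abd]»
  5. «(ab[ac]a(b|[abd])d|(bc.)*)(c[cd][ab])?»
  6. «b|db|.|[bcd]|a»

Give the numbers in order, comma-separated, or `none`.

4

1 → no match — must start with "b"
2 → no match
3 → no match — must end with "da"
4 → match
5 → no match
6 → no match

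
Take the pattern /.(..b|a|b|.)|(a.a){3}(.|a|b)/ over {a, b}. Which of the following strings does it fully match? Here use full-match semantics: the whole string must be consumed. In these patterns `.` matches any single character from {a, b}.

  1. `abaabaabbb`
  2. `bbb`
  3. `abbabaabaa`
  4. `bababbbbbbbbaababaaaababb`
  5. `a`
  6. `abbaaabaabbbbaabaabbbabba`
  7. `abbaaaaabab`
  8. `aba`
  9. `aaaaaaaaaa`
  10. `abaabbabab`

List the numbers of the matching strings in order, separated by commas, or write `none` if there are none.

1 → no match
2 → no match
3 → no match
4 → no match
5 → no match
6 → no match
7 → no match
8 → no match
9 → match
10 → no match

9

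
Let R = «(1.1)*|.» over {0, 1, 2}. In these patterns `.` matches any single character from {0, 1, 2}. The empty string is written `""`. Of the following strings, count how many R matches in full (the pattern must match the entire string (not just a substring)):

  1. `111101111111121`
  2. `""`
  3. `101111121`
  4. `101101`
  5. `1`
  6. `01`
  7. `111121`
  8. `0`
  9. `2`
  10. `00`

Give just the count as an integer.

8

1 → match
2 → match
3 → match
4 → match
5 → match
6 → no match
7 → match
8 → match
9 → match
10 → no match
Total matched: 8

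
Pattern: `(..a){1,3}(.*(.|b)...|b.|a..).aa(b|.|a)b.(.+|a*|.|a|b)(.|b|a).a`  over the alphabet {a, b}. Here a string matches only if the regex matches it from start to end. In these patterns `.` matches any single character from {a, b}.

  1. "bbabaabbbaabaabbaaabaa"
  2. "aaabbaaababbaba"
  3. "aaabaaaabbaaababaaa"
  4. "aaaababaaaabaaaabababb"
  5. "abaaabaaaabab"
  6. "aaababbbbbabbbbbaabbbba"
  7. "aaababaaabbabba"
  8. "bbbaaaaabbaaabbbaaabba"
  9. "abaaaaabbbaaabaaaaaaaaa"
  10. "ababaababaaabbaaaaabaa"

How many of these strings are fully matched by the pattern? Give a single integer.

5

1 → match
2 → no match
3 → match
4 → no match — must end with "a"
5 → no match — must end with "a"
6 → no match
7 → match
8 → no match
9 → match
10 → match
Total matched: 5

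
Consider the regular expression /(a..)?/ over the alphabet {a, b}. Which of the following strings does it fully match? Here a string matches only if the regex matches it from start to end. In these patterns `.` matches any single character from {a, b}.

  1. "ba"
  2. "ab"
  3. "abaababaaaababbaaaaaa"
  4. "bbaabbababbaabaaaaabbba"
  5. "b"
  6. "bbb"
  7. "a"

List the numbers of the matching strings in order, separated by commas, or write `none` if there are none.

1. "ba" → no match
2. "ab" → no match
3 → no match
4 → no match
5. "b" → no match
6. "bbb" → no match
7. "a" → no match

none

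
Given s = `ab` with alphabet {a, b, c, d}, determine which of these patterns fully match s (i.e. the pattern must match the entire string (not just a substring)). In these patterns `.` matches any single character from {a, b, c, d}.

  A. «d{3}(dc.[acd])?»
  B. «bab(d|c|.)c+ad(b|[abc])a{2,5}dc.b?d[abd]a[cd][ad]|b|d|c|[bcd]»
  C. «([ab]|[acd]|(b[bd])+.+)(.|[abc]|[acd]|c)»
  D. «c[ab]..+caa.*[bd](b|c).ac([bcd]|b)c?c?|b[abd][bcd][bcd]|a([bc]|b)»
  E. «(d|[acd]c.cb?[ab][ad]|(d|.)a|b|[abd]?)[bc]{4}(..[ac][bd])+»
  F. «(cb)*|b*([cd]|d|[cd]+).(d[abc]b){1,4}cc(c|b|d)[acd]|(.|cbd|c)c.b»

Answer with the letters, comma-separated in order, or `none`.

A → no match — must start with `d`
B → no match
C → match
D → match
E → no match
F → no match

C, D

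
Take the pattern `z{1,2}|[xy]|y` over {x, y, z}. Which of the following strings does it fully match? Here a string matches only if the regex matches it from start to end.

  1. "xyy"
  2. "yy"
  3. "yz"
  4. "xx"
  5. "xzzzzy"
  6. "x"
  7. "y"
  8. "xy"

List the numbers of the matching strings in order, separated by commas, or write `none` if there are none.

6, 7

1 → no match
2 → no match
3 → no match
4 → no match
5 → no match
6 → match
7 → match
8 → no match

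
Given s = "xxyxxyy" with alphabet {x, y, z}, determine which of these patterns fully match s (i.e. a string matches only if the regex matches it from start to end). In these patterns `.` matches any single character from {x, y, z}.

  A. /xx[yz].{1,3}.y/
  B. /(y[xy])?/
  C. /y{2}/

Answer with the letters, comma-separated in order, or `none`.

A → match
B → no match
C → no match — must start with "y"

A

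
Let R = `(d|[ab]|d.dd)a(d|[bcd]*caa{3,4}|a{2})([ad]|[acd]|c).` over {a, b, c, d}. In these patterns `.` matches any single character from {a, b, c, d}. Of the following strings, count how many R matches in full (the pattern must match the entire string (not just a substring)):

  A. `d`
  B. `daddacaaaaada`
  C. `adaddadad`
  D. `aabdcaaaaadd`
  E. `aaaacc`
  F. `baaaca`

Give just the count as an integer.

4

A. `d` → no match
B → match
C. `adaddadad` → no match
D. `aabdcaaaaadd` → match
E. `aaaacc` → match
F. `baaaca` → match
Total matched: 4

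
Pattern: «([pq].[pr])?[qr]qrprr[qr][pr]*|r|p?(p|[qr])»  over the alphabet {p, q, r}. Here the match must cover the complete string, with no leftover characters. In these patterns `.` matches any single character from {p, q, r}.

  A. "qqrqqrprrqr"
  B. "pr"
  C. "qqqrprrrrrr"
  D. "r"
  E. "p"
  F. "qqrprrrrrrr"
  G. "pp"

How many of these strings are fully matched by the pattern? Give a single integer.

6

A → match
B → match
C → no match
D → match
E → match
F → match
G → match
Total matched: 6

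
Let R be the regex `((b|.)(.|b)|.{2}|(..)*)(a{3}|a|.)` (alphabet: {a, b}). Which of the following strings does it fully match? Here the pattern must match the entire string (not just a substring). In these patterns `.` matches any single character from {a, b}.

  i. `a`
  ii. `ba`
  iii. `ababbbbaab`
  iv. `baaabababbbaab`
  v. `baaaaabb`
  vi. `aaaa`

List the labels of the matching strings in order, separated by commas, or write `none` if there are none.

i

i. `a` → match
ii. `ba` → no match
iii. `ababbbbaab` → no match
iv → no match
v. `baaaaabb` → no match
vi. `aaaa` → no match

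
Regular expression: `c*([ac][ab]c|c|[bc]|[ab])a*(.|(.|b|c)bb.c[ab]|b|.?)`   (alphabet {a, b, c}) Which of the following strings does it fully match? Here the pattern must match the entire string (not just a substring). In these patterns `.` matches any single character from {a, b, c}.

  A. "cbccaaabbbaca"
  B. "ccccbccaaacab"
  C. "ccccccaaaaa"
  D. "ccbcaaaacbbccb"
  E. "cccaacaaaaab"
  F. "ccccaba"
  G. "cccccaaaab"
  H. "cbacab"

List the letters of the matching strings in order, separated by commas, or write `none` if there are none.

C, D, E, G

A → no match
B → no match
C. "ccccccaaaaa" → match
D → match
E. "cccaacaaaaab" → match
F. "ccccaba" → no match
G. "cccccaaaab" → match
H. "cbacab" → no match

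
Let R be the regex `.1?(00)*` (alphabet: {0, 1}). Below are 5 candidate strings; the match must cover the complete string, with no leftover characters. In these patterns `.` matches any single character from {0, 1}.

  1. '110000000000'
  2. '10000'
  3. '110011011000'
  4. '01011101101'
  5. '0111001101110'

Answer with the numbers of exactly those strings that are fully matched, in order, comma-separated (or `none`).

1 → match
2 → match
3 → no match
4 → no match
5 → no match

1, 2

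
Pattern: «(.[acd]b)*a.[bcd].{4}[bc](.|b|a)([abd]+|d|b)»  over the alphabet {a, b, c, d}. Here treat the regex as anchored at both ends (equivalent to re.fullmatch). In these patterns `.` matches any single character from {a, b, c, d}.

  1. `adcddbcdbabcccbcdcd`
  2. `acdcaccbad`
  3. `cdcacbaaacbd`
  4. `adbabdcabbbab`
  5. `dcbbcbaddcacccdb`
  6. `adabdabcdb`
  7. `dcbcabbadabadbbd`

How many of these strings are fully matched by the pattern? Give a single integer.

3

1 → no match
2 → match
3 → no match
4 → match
5 → match
6 → no match
7 → no match
Total matched: 3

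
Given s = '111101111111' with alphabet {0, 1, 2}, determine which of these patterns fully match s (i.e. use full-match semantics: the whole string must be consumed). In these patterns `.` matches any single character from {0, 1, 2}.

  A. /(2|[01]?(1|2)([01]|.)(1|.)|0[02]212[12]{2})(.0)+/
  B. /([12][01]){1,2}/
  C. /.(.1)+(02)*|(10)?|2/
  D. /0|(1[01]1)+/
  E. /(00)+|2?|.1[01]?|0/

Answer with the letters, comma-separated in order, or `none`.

A → no match — must end with '0'
B → no match
C → no match
D → match
E → no match

D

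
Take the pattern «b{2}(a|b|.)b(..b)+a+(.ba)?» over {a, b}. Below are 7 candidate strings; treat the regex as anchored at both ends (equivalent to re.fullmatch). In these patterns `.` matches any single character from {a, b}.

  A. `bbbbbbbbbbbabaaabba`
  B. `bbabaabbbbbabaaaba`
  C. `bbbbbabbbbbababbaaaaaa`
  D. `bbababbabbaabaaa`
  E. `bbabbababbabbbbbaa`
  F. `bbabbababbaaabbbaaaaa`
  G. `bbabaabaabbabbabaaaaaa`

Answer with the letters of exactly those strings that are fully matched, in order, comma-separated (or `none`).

A, B, C, D, E, G

A → match
B → match
C → match
D → match
E → match
F → no match
G → match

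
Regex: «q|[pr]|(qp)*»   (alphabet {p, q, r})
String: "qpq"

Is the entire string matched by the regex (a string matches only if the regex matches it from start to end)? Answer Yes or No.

No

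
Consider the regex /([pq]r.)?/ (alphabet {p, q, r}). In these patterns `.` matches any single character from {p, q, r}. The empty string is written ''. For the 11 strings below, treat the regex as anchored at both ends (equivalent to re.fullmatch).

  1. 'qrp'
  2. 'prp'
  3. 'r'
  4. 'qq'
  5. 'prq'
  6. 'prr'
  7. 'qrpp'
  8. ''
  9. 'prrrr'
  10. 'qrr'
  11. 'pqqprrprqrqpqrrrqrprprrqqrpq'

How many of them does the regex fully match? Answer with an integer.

6

1 → match
2 → match
3 → no match
4 → no match
5 → match
6 → match
7 → no match
8 → match
9 → no match
10 → match
11 → no match
Total matched: 6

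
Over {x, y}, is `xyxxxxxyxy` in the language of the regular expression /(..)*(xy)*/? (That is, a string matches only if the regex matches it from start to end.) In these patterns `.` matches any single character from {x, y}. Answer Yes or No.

Yes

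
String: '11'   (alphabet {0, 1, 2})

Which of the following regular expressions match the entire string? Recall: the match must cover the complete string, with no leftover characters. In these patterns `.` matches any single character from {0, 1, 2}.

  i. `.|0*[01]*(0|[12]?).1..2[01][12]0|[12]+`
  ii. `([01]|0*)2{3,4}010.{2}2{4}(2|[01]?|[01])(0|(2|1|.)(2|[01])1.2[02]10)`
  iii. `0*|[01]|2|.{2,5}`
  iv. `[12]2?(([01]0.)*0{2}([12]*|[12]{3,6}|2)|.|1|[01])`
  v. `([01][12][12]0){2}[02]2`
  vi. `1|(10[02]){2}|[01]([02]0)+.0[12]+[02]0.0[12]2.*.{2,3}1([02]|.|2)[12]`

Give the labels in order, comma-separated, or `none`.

i → match
ii → no match
iii → match
iv → match
v → no match — must end with '2'
vi → no match

i, iii, iv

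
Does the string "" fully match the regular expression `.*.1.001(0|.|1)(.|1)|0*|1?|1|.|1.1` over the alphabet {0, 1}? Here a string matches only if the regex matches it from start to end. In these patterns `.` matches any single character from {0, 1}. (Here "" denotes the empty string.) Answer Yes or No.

Yes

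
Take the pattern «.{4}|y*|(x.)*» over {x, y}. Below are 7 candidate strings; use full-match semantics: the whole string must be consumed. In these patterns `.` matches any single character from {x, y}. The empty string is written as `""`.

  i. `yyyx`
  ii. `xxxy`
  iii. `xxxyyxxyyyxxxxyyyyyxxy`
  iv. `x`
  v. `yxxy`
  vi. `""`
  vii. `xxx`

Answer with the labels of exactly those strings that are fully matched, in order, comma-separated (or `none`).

i → match
ii → match
iii → no match
iv → no match
v → match
vi → match
vii → no match

i, ii, v, vi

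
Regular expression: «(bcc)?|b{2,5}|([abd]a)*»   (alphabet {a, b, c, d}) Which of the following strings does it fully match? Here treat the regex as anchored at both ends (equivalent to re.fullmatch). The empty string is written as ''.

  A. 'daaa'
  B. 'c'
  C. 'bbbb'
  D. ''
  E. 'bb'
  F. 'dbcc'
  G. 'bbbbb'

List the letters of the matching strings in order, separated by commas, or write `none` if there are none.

A, C, D, E, G

A → match
B → no match
C → match
D → match
E → match
F → no match
G → match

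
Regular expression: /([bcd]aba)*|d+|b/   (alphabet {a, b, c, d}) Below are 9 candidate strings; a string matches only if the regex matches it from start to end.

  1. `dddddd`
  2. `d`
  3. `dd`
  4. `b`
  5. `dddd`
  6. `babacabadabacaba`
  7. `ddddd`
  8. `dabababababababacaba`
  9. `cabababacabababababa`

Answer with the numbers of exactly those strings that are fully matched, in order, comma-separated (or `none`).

1. `dddddd` → match
2. `d` → match
3. `dd` → match
4. `b` → match
5. `dddd` → match
6 → match
7. `ddddd` → match
8 → match
9 → match

1, 2, 3, 4, 5, 6, 7, 8, 9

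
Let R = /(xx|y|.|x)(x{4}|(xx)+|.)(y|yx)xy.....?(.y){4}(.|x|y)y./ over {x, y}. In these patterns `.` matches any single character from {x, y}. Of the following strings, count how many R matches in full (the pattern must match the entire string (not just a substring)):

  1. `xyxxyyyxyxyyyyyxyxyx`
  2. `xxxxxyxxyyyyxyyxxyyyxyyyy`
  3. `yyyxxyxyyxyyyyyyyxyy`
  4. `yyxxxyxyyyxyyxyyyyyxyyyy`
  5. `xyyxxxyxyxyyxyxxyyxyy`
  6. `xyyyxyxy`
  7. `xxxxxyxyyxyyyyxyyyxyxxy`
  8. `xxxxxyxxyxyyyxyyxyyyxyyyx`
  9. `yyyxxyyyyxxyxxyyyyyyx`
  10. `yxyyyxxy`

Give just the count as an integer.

1

1 → no match
2 → no match
3 → no match
4 → no match
5 → no match
6 → no match
7 → no match
8 → match
9 → no match
10 → no match
Total matched: 1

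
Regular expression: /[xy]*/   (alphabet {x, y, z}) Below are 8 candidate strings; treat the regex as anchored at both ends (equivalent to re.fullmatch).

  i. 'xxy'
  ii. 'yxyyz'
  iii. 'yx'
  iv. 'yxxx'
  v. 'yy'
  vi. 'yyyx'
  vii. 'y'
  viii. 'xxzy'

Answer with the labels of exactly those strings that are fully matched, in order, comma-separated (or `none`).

i, iii, iv, v, vi, vii

i → match
ii → no match
iii → match
iv → match
v → match
vi → match
vii → match
viii → no match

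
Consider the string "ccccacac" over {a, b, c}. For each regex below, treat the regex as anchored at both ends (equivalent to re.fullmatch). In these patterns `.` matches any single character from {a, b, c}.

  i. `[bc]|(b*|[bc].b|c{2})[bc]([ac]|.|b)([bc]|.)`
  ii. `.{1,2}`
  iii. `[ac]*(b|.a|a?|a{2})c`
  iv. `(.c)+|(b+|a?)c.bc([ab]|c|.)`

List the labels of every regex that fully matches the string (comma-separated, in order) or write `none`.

iii, iv

i → no match
ii → no match
iii → match
iv → match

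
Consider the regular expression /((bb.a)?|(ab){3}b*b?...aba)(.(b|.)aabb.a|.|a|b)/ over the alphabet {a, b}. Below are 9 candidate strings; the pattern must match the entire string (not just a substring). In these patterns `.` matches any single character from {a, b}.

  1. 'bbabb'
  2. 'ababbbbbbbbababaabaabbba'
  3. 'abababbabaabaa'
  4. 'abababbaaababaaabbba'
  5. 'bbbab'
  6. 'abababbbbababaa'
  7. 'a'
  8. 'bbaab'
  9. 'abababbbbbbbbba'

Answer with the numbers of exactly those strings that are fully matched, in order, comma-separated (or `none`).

3, 4, 5, 6, 7, 8

1 → no match
2 → no match
3 → match
4 → match
5 → match
6 → match
7 → match
8 → match
9 → no match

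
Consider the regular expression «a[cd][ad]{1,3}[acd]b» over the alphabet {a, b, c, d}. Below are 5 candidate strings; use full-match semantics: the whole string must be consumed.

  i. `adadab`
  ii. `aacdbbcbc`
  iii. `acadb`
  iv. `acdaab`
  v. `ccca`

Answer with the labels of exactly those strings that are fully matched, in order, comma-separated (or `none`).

i → match
ii → no match — must end with `b`
iii → match
iv → match
v → no match — must start with `a`

i, iii, iv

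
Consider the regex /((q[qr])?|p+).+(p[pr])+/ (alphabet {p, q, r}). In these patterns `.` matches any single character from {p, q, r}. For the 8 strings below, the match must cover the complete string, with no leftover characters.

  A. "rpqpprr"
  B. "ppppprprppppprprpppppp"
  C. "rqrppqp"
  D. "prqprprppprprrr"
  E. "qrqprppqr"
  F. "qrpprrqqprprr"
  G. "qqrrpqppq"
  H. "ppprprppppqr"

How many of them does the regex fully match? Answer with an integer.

A. "rpqpprr" → no match
B → match
C. "rqrppqp" → no match
D → no match
E. "qrqprppqr" → no match
F → no match
G. "qqrrpqppq" → no match
H. "ppprprppppqr" → no match
Total matched: 1

1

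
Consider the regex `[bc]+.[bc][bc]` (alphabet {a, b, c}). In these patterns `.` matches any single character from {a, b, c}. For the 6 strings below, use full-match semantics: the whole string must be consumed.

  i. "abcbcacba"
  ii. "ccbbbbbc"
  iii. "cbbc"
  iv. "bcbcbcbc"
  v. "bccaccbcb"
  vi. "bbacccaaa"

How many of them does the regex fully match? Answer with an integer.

i → no match
ii → match
iii → match
iv → match
v → no match
vi → no match
Total matched: 3

3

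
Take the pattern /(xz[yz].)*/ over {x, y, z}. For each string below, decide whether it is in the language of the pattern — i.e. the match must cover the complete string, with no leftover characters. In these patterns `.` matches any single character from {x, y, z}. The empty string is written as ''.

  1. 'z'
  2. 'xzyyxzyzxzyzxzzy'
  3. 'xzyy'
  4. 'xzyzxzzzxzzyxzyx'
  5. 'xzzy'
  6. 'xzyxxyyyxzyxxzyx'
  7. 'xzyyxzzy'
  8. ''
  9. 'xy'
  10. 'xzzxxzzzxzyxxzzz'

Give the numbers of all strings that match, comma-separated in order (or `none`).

2, 3, 4, 5, 7, 8, 10

1 → no match
2 → match
3 → match
4 → match
5 → match
6 → no match
7 → match
8 → match
9 → no match
10 → match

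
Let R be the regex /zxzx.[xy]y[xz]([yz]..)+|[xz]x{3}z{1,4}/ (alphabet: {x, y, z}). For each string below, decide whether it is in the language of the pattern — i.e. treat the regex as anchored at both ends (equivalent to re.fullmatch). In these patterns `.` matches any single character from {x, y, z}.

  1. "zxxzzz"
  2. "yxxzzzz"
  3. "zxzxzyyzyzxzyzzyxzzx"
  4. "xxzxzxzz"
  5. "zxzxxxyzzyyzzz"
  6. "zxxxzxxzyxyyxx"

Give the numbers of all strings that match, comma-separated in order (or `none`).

1 → no match
2 → no match
3 → match
4 → no match
5 → match
6 → no match

3, 5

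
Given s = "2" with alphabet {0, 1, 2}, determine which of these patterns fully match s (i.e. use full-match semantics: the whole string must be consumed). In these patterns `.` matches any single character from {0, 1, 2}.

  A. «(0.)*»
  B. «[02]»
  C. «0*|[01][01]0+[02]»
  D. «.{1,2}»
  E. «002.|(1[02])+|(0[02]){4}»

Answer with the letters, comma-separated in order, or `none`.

B, D

A → no match
B → match
C → no match
D → match
E → no match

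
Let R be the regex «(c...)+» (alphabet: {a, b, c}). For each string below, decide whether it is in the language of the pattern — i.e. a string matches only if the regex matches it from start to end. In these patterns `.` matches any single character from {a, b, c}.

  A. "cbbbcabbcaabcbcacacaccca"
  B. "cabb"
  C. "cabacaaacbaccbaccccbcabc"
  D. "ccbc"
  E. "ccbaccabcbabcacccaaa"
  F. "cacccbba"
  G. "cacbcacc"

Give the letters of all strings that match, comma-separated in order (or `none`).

A → match
B → match
C → match
D → match
E → match
F → match
G → match

A, B, C, D, E, F, G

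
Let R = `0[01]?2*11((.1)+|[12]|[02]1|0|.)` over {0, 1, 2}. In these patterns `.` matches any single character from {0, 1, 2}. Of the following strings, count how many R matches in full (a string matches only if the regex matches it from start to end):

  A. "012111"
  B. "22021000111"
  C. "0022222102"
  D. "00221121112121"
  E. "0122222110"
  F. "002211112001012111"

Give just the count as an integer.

3

A → match
B → no match — must start with "0"
C → no match
D → match
E → match
F → no match
Total matched: 3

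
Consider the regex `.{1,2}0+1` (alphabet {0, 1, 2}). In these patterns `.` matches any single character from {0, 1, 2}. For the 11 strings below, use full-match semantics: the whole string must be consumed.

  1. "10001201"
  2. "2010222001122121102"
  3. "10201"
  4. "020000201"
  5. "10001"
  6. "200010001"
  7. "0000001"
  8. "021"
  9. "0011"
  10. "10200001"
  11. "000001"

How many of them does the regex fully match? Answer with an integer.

1 → no match
2 → no match — must end with "01"
3 → no match
4 → no match
5 → match
6 → no match
7 → match
8 → no match — must end with "01"
9 → no match — must end with "01"
10 → no match
11 → match
Total matched: 3

3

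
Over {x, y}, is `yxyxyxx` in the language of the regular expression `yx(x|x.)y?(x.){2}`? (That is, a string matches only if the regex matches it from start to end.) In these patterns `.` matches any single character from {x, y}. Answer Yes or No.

No

Every match must start with `yxx`, but `yxyxyxx` does not.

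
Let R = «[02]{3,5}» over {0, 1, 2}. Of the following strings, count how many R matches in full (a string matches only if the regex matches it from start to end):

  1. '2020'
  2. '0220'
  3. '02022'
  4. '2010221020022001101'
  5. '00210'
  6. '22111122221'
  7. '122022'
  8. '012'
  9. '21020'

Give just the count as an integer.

3

1. '2020' → match
2. '0220' → match
3. '02022' → match
4 → no match
5. '00210' → no match
6. '22111122221' → no match
7. '122022' → no match
8. '012' → no match
9. '21020' → no match
Total matched: 3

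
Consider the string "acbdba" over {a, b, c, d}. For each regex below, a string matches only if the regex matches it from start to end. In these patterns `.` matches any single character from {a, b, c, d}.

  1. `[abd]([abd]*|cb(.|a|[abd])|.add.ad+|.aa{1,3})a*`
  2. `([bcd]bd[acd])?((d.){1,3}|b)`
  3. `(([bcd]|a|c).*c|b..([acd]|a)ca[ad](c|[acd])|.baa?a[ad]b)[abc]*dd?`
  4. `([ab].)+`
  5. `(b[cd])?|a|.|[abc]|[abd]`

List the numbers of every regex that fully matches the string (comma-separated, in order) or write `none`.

1 → no match
2 → no match
3 → no match
4 → match
5 → no match

4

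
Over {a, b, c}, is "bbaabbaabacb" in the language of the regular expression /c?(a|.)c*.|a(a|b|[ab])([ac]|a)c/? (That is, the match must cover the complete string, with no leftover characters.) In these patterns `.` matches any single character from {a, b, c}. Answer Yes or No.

No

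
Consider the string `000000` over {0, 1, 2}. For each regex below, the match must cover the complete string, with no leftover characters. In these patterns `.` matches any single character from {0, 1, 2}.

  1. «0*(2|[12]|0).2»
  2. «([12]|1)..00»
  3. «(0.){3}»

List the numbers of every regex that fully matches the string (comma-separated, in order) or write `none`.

3

1 → no match — must end with `2`
2 → no match
3 → match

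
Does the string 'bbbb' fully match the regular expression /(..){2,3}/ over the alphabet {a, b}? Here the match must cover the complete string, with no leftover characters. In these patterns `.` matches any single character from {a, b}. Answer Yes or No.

Yes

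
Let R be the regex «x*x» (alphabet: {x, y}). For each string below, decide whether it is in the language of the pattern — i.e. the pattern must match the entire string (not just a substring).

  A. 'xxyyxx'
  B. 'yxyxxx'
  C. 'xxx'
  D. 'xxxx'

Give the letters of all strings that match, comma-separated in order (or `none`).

A → no match
B → no match
C → match
D → match

C, D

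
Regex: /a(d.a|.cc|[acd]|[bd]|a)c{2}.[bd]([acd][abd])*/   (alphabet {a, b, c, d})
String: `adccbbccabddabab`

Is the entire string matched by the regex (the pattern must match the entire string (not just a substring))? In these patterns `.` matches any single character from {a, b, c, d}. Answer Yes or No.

No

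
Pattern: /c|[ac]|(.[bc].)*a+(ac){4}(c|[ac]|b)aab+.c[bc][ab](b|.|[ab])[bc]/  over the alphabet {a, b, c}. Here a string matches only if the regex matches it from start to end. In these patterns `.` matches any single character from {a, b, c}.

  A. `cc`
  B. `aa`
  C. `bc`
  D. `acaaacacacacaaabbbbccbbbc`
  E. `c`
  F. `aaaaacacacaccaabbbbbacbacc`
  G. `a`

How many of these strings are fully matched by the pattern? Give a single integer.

4

A. `cc` → no match
B. `aa` → no match
C. `bc` → no match
D → match
E. `c` → match
F → match
G. `a` → match
Total matched: 4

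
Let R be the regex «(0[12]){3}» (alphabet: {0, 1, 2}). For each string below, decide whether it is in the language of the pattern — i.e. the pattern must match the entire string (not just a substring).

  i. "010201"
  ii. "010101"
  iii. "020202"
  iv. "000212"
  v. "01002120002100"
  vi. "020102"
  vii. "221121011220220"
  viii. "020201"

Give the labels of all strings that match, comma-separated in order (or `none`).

i, ii, iii, vi, viii

i → match
ii → match
iii → match
iv → no match
v → no match
vi → match
vii → no match — must start with "0"
viii → match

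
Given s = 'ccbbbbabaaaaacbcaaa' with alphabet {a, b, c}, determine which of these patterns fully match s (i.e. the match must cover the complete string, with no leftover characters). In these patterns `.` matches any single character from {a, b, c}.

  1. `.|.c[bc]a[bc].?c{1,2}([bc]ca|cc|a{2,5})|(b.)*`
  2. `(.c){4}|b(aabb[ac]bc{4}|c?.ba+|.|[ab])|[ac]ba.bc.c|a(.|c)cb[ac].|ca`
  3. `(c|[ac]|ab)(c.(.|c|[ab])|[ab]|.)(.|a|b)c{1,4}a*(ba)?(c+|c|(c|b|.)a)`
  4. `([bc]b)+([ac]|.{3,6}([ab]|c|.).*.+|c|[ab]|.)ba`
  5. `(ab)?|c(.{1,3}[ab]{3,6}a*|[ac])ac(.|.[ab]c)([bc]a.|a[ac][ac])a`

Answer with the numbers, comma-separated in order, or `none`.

5

1 → no match
2 → no match
3 → no match
4 → no match — must end with 'ba'
5 → match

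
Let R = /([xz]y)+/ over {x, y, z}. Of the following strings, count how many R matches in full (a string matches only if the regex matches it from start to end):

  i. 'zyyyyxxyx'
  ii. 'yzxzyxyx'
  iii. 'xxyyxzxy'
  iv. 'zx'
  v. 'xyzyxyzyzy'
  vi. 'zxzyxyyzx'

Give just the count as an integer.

1

i → no match — must end with 'y'
ii → no match — must end with 'y'
iii → no match
iv → no match — must end with 'y'
v → match
vi → no match — must end with 'y'
Total matched: 1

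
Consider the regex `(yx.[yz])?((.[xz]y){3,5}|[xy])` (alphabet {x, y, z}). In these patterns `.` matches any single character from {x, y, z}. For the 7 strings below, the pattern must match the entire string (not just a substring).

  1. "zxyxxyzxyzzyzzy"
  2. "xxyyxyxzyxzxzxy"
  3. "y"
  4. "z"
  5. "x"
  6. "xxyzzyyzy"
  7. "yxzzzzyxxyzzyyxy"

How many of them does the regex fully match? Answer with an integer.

1 → match
2 → no match
3 → match
4 → no match
5 → match
6 → match
7 → match
Total matched: 5

5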